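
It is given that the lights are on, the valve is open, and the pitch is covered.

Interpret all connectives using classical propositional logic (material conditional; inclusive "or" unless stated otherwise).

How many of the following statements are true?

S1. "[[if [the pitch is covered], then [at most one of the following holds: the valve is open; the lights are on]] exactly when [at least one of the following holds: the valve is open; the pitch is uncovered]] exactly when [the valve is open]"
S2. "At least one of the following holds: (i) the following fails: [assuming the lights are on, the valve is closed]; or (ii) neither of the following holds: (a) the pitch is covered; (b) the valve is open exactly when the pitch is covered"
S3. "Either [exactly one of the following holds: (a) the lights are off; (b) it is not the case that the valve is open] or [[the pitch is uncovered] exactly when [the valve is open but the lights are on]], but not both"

Let Q = "the pitch is covered" (T), H = "the valve is open" (T), K = "the lights are on" (T).

S1: This is ((Q → (H ↑ K)) ↔ (H ∨ ¬Q)) ↔ H.

H ↑ K = T ↑ T = F
Q → (H ↑ K) = T → F = F
¬Q = ¬T = F
H ∨ ¬Q = T ∨ F = T
(Q → (H ↑ K)) ↔ (H ∨ ¬Q) = F ↔ T = F
((Q → (H ↑ K)) ↔ (H ∨ ¬Q)) ↔ H = F ↔ T = F
Hence S1 is false.

S2: Parsed as ¬(K → ¬H) ∨ (Q ↓ (H ↔ Q))

¬H = ¬T = F
K → ¬H = T → F = F
¬(K → ¬H) = ¬F = T
H ↔ Q = T ↔ T = T
Q ↓ (H ↔ Q) = T ↓ T = F
¬(K → ¬H) ∨ (Q ↓ (H ↔ Q)) = T ∨ F = T
Thus S2 is true.

S3: This is (¬K ⊕ ¬H) ⊕ (¬Q ↔ (H ∧ K)).

¬K = ¬T = F
¬H = ¬T = F
¬K ⊕ ¬H = F ⊕ F = F
¬Q = ¬T = F
H ∧ K = T ∧ T = T
¬Q ↔ (H ∧ K) = F ↔ T = F
(¬K ⊕ ¬H) ⊕ (¬Q ↔ (H ∧ K)) = F ⊕ F = F
So S3 is false.

True statements: 1.

1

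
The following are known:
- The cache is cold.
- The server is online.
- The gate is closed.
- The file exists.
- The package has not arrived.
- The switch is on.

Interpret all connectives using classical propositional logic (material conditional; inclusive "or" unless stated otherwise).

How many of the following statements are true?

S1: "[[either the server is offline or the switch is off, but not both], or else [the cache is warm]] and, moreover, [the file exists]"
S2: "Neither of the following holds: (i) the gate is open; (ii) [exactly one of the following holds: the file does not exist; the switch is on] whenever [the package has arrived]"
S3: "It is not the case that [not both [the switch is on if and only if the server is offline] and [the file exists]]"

Let S = "the server is online" (True), W = "the switch is on" (True), N = "the cache is warm" (False), L = "the file exists" (True), P = "the gate is open" (False), Q = "the package has arrived" (False).

S1: In symbols: ((not S xor not W) or N) and L

not S = not True = False
not W = not True = False
not S xor not W = False xor False = False
(not S xor not W) or N = False or False = False
((not S xor not W) or N) and L = False and True = False
So S1 is false.

S2: Parsed as P nor (Q -> (not L xor W))

not L = not True = False
not L xor W = False xor True = True
Q -> (not L xor W) = False -> True = True
P nor (Q -> (not L xor W)) = False nor True = False
Hence S2 is false.

S3: In symbols: not ((W iff not S) nand L)

not S = not True = False
W iff not S = True iff False = False
(W iff not S) nand L = False nand True = True
not ((W iff not S) nand L) = not True = False
Thus S3 is false.

True statements: 0 (none).

0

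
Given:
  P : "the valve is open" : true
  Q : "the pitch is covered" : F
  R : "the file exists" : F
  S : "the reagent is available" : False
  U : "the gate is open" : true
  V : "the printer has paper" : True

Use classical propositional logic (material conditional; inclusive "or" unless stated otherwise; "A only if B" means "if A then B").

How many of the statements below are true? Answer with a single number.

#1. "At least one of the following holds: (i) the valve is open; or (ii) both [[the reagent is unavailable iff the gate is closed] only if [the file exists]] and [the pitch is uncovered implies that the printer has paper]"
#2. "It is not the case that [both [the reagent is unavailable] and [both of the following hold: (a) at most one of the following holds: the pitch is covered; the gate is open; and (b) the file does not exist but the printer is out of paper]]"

#1: This is P ∨ (((¬S ↔ ¬U) → R) ∧ (¬Q → V)).

¬S = ¬F = T
¬U = ¬T = F
¬S ↔ ¬U = T ↔ F = F
(¬S ↔ ¬U) → R = F → F = T
¬Q = ¬F = T
¬Q → V = T → T = T
((¬S ↔ ¬U) → R) ∧ (¬Q → V) = T ∧ T = T
P ∨ (((¬S ↔ ¬U) → R) ∧ (¬Q → V)) = T ∨ T = T
So #1 is true.

#2: In symbols: ¬(¬S ∧ ((Q ↑ U) ∧ (¬R ∧ ¬V)))

¬S = ¬F = T
Q ↑ U = F ↑ T = T
¬R = ¬F = T
¬V = ¬T = F
¬R ∧ ¬V = T ∧ F = F
(Q ↑ U) ∧ (¬R ∧ ¬V) = T ∧ F = F
¬S ∧ ((Q ↑ U) ∧ (¬R ∧ ¬V)) = T ∧ F = F
¬(¬S ∧ ((Q ↑ U) ∧ (¬R ∧ ¬V))) = ¬F = T
Hence #2 is true.

Count: 2.

2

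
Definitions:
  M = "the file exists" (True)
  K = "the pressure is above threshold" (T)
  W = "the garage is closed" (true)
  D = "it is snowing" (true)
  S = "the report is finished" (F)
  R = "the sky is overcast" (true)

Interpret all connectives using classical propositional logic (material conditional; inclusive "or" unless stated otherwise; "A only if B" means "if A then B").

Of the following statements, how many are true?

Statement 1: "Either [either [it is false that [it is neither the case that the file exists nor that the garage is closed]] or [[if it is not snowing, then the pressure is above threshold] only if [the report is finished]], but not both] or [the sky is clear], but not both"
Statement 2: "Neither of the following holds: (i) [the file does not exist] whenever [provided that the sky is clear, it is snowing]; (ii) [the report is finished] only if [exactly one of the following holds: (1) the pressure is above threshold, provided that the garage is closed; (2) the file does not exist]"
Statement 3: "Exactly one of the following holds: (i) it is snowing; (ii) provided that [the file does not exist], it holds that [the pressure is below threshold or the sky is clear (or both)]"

1

Statement 1: Parsed as (not (M nor W) xor ((not D -> K) -> S)) xor not R

M nor W = True nor True = False
not (M nor W) = not False = True
not D = not True = False
not D -> K = False -> True = True
(not D -> K) -> S = True -> False = False
not (M nor W) xor ((not D -> K) -> S) = True xor False = True
not R = not True = False
(not (M nor W) xor ((not D -> K) -> S)) xor not R = True xor False = True
So Statement 1 is true.

Statement 2: This is ((not R -> D) -> not M) nor (S -> ((W -> K) xor not M)).

not R = not True = False
not R -> D = False -> True = True
not M = not True = False
(not R -> D) -> not M = True -> False = False
W -> K = True -> True = True
not M = not True = False
(W -> K) xor not M = True xor False = True
S -> ((W -> K) xor not M) = False -> True = True
((not R -> D) -> not M) nor (S -> ((W -> K) xor not M)) = False nor True = False
Hence Statement 2 is false.

Statement 3: Parsed as D xor (not M -> (not K or not R))

not M = not True = False
not K = not True = False
not R = not True = False
not K or not R = False or False = False
not M -> (not K or not R) = False -> False = True
D xor (not M -> (not K or not R)) = True xor True = False
So Statement 3 is false.

True statements: 1 (Statement 1).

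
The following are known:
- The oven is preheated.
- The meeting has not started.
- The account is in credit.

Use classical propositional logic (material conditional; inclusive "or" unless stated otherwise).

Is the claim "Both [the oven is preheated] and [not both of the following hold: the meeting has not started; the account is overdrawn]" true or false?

True

Let P = "the oven is preheated" (T), Q = "the meeting has started" (F), R = "the account is overdrawn" (F).
Formalization: P & (~Q nand R)

~Q = ~F = T
~Q nand R = T nand F = T
P & (~Q nand R) = T & T = T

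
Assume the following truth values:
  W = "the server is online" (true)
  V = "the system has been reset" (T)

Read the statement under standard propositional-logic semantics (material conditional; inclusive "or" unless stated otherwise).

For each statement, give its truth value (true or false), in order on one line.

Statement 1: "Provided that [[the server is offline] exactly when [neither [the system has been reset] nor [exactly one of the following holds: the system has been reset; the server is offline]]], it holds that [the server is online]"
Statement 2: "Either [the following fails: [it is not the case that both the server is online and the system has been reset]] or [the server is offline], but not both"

Statement 1 True / Statement 2 True

Statement 1: Formalization: (~W <-> (V nor (V xor ~W))) -> W

~W = ~T = F
~W = ~T = F
V xor ~W = T xor F = T
V nor (V xor ~W) = T nor T = F
~W <-> (V nor (V xor ~W)) = F <-> F = T
(~W <-> (V nor (V xor ~W))) -> W = T -> T = T
Hence Statement 1 is true.

Statement 2: In symbols: ~(W nand V) xor ~W

W nand V = T nand T = F
~(W nand V) = ~F = T
~W = ~T = F
~(W nand V) xor ~W = T xor F = T
Thus Statement 2 is true.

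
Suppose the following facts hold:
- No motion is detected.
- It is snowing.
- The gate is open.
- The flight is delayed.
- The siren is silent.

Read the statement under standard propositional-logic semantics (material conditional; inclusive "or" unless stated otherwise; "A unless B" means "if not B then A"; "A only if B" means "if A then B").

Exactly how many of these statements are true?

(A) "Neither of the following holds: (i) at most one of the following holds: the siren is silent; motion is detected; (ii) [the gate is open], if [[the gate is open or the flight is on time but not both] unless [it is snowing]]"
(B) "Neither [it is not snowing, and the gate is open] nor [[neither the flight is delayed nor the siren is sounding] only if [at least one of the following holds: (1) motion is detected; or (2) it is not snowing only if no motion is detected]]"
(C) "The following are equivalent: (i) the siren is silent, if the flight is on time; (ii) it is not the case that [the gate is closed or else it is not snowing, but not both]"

1

Let U = "the siren is sounding" (F), P = "motion is detected" (F), R = "the gate is open" (T), S = "the flight is delayed" (T), Q = "it is snowing" (T).

(A): This is (~U nand P) nor (((R xor ~S) | Q) -> R).

~U = ~F = T
~U nand P = T nand F = T
~S = ~T = F
R xor ~S = T xor F = T
(R xor ~S) | Q = T | T = T
((R xor ~S) | Q) -> R = T -> T = T
(~U nand P) nor (((R xor ~S) | Q) -> R) = T nor T = F
So (A) is false.

(B): This is (~Q & R) nor ((S nor U) -> (P | (~Q -> ~P))).

~Q = ~T = F
~Q & R = F & T = F
S nor U = T nor F = F
~Q = ~T = F
~P = ~F = T
~Q -> ~P = F -> T = T
P | (~Q -> ~P) = F | T = T
(S nor U) -> (P | (~Q -> ~P)) = F -> T = T
(~Q & R) nor ((S nor U) -> (P | (~Q -> ~P))) = F nor T = F
So (B) is false.

(C): In symbols: (~S -> ~U) <-> ~(~R xor ~Q)

~S = ~T = F
~U = ~F = T
~S -> ~U = F -> T = T
~R = ~T = F
~Q = ~T = F
~R xor ~Q = F xor F = F
~(~R xor ~Q) = ~F = T
(~S -> ~U) <-> ~(~R xor ~Q) = T <-> T = T
Hence (C) is true.

1 of the 3 statements is true ((C)).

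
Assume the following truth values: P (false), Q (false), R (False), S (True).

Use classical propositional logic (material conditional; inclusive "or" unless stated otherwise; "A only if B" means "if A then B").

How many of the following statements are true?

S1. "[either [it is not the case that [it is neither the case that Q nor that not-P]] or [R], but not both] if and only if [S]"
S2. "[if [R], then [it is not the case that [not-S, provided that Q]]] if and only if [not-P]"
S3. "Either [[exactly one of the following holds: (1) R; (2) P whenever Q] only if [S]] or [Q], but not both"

S1: This is (¬(Q ↓ ¬P) ⊕ R) ↔ S.

¬P = ¬F = T
Q ↓ ¬P = F ↓ T = F
¬(Q ↓ ¬P) = ¬F = T
¬(Q ↓ ¬P) ⊕ R = T ⊕ F = T
(¬(Q ↓ ¬P) ⊕ R) ↔ S = T ↔ T = T
Hence S1 is true.

S2: This is (R → ¬(Q → ¬S)) ↔ ¬P.

¬S = ¬T = F
Q → ¬S = F → F = T
¬(Q → ¬S) = ¬T = F
R → ¬(Q → ¬S) = F → F = T
¬P = ¬F = T
(R → ¬(Q → ¬S)) ↔ ¬P = T ↔ T = T
Hence S2 is true.

S3: In symbols: ((R ⊕ (Q → P)) → S) ⊕ Q

Q → P = F → F = T
R ⊕ (Q → P) = F ⊕ T = T
(R ⊕ (Q → P)) → S = T → T = T
((R ⊕ (Q → P)) → S) ⊕ Q = T ⊕ F = T
So S3 is true.

Count: 3.

3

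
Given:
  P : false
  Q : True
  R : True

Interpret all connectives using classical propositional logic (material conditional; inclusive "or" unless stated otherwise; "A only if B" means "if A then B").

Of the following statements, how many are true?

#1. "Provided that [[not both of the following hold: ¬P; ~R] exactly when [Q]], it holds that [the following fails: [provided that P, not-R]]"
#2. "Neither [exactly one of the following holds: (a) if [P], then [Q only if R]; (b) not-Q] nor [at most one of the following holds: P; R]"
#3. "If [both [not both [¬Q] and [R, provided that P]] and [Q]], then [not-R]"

#1: In symbols: ((¬P ↑ ¬R) ↔ Q) → ¬(P → ¬R)

¬P = ¬F = T
¬R = ¬T = F
¬P ↑ ¬R = T ↑ F = T
(¬P ↑ ¬R) ↔ Q = T ↔ T = T
¬R = ¬T = F
P → ¬R = F → F = T
¬(P → ¬R) = ¬T = F
((¬P ↑ ¬R) ↔ Q) → ¬(P → ¬R) = T → F = F
So #1 is false.

#2: This is ((P → (Q → R)) ⊕ ¬Q) ↓ (P ↑ R).

Q → R = T → T = T
P → (Q → R) = F → T = T
¬Q = ¬T = F
(P → (Q → R)) ⊕ ¬Q = T ⊕ F = T
P ↑ R = F ↑ T = T
((P → (Q → R)) ⊕ ¬Q) ↓ (P ↑ R) = T ↓ T = F
Hence #2 is false.

#3: This is ((¬Q ↑ (P → R)) ∧ Q) → ¬R.

¬Q = ¬T = F
P → R = F → T = T
¬Q ↑ (P → R) = F ↑ T = T
(¬Q ↑ (P → R)) ∧ Q = T ∧ T = T
¬R = ¬T = F
((¬Q ↑ (P → R)) ∧ Q) → ¬R = T → F = F
Thus #3 is false.

True statements: 0 (none).

0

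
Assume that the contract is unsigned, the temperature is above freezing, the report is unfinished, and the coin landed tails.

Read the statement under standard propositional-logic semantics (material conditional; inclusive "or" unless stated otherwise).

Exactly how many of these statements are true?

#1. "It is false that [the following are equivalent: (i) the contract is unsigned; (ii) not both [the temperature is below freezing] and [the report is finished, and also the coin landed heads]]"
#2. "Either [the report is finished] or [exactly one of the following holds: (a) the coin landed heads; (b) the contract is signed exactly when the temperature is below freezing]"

1

Let V = "the contract is signed" (F), M = "the temperature is below freezing" (F), D = "the report is finished" (F), S = "the coin landed heads" (F).

#1: Formalization: ~(~V <-> (M nand (D & S)))

~V = ~F = T
D & S = F & F = F
M nand (D & S) = F nand F = T
~V <-> (M nand (D & S)) = T <-> T = T
~(~V <-> (M nand (D & S))) = ~T = F
So #1 is false.

#2: This is D | (S xor (V <-> M)).

V <-> M = F <-> F = T
S xor (V <-> M) = F xor T = T
D | (S xor (V <-> M)) = F | T = T
So #2 is true.

Count: 1.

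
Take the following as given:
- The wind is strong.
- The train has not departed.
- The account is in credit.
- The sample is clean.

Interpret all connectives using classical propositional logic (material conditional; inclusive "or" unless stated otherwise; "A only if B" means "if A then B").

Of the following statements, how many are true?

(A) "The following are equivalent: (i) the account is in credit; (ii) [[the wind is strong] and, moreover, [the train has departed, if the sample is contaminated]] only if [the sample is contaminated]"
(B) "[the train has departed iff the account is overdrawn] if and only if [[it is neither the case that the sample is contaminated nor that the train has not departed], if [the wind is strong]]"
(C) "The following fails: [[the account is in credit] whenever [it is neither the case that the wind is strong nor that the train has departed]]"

0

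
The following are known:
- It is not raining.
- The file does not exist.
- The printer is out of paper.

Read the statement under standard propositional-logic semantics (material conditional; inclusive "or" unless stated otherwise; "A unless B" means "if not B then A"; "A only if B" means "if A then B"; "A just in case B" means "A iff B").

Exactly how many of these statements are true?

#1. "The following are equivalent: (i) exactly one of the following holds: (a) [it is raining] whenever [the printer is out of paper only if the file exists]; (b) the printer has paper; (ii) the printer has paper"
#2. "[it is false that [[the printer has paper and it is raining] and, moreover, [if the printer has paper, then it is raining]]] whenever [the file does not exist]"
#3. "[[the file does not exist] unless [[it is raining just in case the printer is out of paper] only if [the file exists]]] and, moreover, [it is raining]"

1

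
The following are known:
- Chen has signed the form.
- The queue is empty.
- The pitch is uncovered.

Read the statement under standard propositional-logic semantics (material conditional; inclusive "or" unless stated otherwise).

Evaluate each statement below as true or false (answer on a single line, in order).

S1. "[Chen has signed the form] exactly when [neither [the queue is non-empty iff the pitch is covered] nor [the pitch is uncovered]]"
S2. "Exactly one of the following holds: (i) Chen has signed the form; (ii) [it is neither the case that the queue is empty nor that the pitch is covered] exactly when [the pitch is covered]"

Let P = "Chen has signed the form" (T), Q = "the queue is empty" (T), R = "the pitch is covered" (F).

S1: This is P ↔ ((¬Q ↔ R) ↓ ¬R).

¬Q = ¬T = F
¬Q ↔ R = F ↔ F = T
¬R = ¬F = T
(¬Q ↔ R) ↓ ¬R = T ↓ T = F
P ↔ ((¬Q ↔ R) ↓ ¬R) = T ↔ F = F
Thus S1 is false.

S2: In symbols: P ⊕ ((Q ↓ R) ↔ R)

Q ↓ R = T ↓ F = F
(Q ↓ R) ↔ R = F ↔ F = T
P ⊕ ((Q ↓ R) ↔ R) = T ⊕ T = F
So S2 is false.

S1 False / S2 False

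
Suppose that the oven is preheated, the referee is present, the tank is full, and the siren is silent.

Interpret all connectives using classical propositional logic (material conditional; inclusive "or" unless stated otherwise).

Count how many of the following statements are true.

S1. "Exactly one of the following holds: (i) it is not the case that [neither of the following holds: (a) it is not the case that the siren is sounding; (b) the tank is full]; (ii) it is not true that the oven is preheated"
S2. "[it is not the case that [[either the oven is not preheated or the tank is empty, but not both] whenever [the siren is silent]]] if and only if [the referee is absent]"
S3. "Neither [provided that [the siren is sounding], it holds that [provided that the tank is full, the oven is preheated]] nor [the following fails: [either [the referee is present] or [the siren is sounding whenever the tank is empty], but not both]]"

Let S = "the siren is sounding" (F), R = "the tank is full" (T), P = "the oven is preheated" (T), Q = "the referee is present" (T).

S1: Parsed as ~(~S nor R) xor ~P

~S = ~F = T
~S nor R = T nor T = F
~(~S nor R) = ~F = T
~P = ~T = F
~(~S nor R) xor ~P = T xor F = T
Thus S1 is true.

S2: Parsed as ~(~S -> (~P xor ~R)) <-> ~Q

~S = ~F = T
~P = ~T = F
~R = ~T = F
~P xor ~R = F xor F = F
~S -> (~P xor ~R) = T -> F = F
~(~S -> (~P xor ~R)) = ~F = T
~Q = ~T = F
~(~S -> (~P xor ~R)) <-> ~Q = T <-> F = F
Hence S2 is false.

S3: This is (S -> (R -> P)) nor ~(Q xor (~R -> S)).

R -> P = T -> T = T
S -> (R -> P) = F -> T = T
~R = ~T = F
~R -> S = F -> F = T
Q xor (~R -> S) = T xor T = F
~(Q xor (~R -> S)) = ~F = T
(S -> (R -> P)) nor ~(Q xor (~R -> S)) = T nor T = F
Hence S3 is false.

True statements: 1.

1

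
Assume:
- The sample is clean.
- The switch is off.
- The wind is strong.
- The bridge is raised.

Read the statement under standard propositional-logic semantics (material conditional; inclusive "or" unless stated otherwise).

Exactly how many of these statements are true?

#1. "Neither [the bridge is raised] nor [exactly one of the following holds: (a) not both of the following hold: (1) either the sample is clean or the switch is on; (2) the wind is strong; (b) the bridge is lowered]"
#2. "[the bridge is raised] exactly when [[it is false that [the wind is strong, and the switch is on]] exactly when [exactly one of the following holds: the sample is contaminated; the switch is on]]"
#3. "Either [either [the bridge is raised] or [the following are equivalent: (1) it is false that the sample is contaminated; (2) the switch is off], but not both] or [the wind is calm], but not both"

0

Let S = "the bridge is raised" (T), P = "the sample is contaminated" (F), Q = "the switch is on" (F), R = "the wind is strong" (T).

#1: Parsed as S ↓ (((¬P ∨ Q) ↑ R) ⊕ ¬S)

¬P = ¬F = T
¬P ∨ Q = T ∨ F = T
(¬P ∨ Q) ↑ R = T ↑ T = F
¬S = ¬T = F
((¬P ∨ Q) ↑ R) ⊕ ¬S = F ⊕ F = F
S ↓ (((¬P ∨ Q) ↑ R) ⊕ ¬S) = T ↓ F = F
Hence #1 is false.

#2: Formalization: S ↔ (¬(R ∧ Q) ↔ (P ⊕ Q))

R ∧ Q = T ∧ F = F
¬(R ∧ Q) = ¬F = T
P ⊕ Q = F ⊕ F = F
¬(R ∧ Q) ↔ (P ⊕ Q) = T ↔ F = F
S ↔ (¬(R ∧ Q) ↔ (P ⊕ Q)) = T ↔ F = F
Hence #2 is false.

#3: Parsed as (S ⊕ (¬P ↔ ¬Q)) ⊕ ¬R

¬P = ¬F = T
¬Q = ¬F = T
¬P ↔ ¬Q = T ↔ T = T
S ⊕ (¬P ↔ ¬Q) = T ⊕ T = F
¬R = ¬T = F
(S ⊕ (¬P ↔ ¬Q)) ⊕ ¬R = F ⊕ F = F
So #3 is false.

Count: 0.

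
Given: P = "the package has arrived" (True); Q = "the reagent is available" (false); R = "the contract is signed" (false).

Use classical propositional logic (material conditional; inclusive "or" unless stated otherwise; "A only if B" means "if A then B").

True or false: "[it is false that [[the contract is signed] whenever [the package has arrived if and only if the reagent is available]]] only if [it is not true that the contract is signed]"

This is ¬((P ↔ Q) → R) → ¬R.

P ↔ Q = T ↔ F = F
(P ↔ Q) → R = F → F = T
¬((P ↔ Q) → R) = ¬T = F
¬R = ¬F = T
¬((P ↔ Q) → R) → ¬R = F → T = T

True.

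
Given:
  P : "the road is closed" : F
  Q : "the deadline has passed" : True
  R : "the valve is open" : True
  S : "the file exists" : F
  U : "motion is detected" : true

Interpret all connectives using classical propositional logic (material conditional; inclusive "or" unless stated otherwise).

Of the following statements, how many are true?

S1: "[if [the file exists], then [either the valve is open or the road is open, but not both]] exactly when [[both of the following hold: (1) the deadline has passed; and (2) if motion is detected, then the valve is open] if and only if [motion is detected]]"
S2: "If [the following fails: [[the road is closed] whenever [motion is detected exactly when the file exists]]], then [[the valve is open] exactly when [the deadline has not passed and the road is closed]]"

2

S1: Parsed as (S → (R ⊕ ¬P)) ↔ ((Q ∧ (U → R)) ↔ U)

¬P = ¬F = T
R ⊕ ¬P = T ⊕ T = F
S → (R ⊕ ¬P) = F → F = T
U → R = T → T = T
Q ∧ (U → R) = T ∧ T = T
(Q ∧ (U → R)) ↔ U = T ↔ T = T
(S → (R ⊕ ¬P)) ↔ ((Q ∧ (U → R)) ↔ U) = T ↔ T = T
So S1 is true.

S2: Formalization: ¬((U ↔ S) → P) → (R ↔ (¬Q ∧ P))

U ↔ S = T ↔ F = F
(U ↔ S) → P = F → F = T
¬((U ↔ S) → P) = ¬T = F
¬Q = ¬T = F
¬Q ∧ P = F ∧ F = F
R ↔ (¬Q ∧ P) = T ↔ F = F
¬((U ↔ S) → P) → (R ↔ (¬Q ∧ P)) = F → F = T
Thus S2 is true.

True statements: 2.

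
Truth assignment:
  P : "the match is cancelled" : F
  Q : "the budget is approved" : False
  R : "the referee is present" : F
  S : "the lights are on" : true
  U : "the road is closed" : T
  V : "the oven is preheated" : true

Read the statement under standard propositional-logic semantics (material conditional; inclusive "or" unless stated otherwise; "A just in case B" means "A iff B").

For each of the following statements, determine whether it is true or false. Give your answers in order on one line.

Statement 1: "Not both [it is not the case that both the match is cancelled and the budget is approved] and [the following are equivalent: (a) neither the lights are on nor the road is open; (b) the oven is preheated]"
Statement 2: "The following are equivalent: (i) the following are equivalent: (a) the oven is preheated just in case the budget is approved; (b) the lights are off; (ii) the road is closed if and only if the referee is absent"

Statement 1: Parsed as (P nand Q) nand ((S nor not U) iff V)

P nand Q = False nand False = True
not U = not True = False
S nor not U = True nor False = False
(S nor not U) iff V = False iff True = False
(P nand Q) nand ((S nor not U) iff V) = True nand False = True
Thus Statement 1 is true.

Statement 2: Parsed as ((V iff Q) iff not S) iff (U iff not R)

V iff Q = True iff False = False
not S = not True = False
(V iff Q) iff not S = False iff False = True
not R = not False = True
U iff not R = True iff True = True
((V iff Q) iff not S) iff (U iff not R) = True iff True = True
Hence Statement 2 is true.

Statement 1 T; Statement 2 T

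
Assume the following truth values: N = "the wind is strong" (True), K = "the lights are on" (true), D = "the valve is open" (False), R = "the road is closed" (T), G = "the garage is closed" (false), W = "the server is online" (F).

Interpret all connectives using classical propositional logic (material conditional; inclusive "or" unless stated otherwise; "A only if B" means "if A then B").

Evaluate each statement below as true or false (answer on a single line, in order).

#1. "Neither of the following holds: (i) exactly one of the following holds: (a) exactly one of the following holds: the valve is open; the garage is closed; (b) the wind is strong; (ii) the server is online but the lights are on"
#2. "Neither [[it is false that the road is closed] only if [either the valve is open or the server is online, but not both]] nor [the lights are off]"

#1 F; #2 F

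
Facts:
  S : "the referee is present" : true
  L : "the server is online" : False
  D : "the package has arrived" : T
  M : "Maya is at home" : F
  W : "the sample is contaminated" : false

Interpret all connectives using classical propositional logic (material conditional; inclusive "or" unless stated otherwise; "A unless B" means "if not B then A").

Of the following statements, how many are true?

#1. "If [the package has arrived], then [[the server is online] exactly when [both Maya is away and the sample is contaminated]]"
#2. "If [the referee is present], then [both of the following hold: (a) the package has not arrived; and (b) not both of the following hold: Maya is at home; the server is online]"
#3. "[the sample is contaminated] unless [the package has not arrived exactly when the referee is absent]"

#1: Parsed as D → (L ↔ (¬M ∧ W))

¬M = ¬F = T
¬M ∧ W = T ∧ F = F
L ↔ (¬M ∧ W) = F ↔ F = T
D → (L ↔ (¬M ∧ W)) = T → T = T
Thus #1 is true.

#2: Formalization: S → (¬D ∧ (M ↑ L))

¬D = ¬T = F
M ↑ L = F ↑ F = T
¬D ∧ (M ↑ L) = F ∧ T = F
S → (¬D ∧ (M ↑ L)) = T → F = F
Hence #2 is false.

#3: In symbols: W ∨ (¬D ↔ ¬S)

¬D = ¬T = F
¬S = ¬T = F
¬D ↔ ¬S = F ↔ F = T
W ∨ (¬D ↔ ¬S) = F ∨ T = T
So #3 is true.

2 of the 3 statements are true.

2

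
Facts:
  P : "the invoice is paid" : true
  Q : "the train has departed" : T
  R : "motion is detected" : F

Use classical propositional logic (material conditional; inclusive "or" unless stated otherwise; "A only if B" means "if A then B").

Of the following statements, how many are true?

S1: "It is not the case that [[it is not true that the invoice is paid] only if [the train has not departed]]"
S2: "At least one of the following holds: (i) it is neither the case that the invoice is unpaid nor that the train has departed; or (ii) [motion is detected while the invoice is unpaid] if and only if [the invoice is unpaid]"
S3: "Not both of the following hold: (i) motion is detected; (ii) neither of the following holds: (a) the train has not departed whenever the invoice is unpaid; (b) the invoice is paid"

S1: In symbols: ~(~P -> ~Q)

~P = ~T = F
~Q = ~T = F
~P -> ~Q = F -> F = T
~(~P -> ~Q) = ~T = F
Thus S1 is false.

S2: Parsed as (~P nor Q) | ((R & ~P) <-> ~P)

~P = ~T = F
~P nor Q = F nor T = F
~P = ~T = F
R & ~P = F & F = F
~P = ~T = F
(R & ~P) <-> ~P = F <-> F = T
(~P nor Q) | ((R & ~P) <-> ~P) = F | T = T
Hence S2 is true.

S3: This is R nand ((~P -> ~Q) nor P).

~P = ~T = F
~Q = ~T = F
~P -> ~Q = F -> F = T
(~P -> ~Q) nor P = T nor T = F
R nand ((~P -> ~Q) nor P) = F nand F = T
Hence S3 is true.

2 of the 3 statements are true (S2, S3).

2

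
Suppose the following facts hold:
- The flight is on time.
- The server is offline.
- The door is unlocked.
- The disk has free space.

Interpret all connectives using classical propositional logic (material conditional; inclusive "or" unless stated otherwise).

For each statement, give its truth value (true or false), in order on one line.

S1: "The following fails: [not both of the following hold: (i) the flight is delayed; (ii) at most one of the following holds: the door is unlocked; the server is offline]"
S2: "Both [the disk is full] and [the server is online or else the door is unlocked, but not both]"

S1 False; S2 False

Let P = "the flight is delayed" (F), R = "the door is locked" (F), Q = "the server is online" (F), S = "the disk is full" (F).

S1: This is ~(P nand (~R nand ~Q)).

~R = ~F = T
~Q = ~F = T
~R nand ~Q = T nand T = F
P nand (~R nand ~Q) = F nand F = T
~(P nand (~R nand ~Q)) = ~T = F
Hence S1 is false.

S2: Formalization: S & (Q xor ~R)

~R = ~F = T
Q xor ~R = F xor T = T
S & (Q xor ~R) = F & T = F
Thus S2 is false.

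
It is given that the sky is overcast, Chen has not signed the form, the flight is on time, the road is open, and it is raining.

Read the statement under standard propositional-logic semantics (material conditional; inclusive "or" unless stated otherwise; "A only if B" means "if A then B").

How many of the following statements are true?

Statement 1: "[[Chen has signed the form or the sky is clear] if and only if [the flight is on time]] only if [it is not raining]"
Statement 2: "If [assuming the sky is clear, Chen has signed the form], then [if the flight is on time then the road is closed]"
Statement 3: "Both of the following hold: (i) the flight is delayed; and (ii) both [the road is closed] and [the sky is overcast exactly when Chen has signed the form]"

Let M = "Chen has signed the form" (F), V = "the sky is overcast" (T), P = "the flight is delayed" (F), H = "it is raining" (T), D = "the road is closed" (F).

Statement 1: This is ((M ∨ ¬V) ↔ ¬P) → ¬H.

¬V = ¬T = F
M ∨ ¬V = F ∨ F = F
¬P = ¬F = T
(M ∨ ¬V) ↔ ¬P = F ↔ T = F
¬H = ¬T = F
((M ∨ ¬V) ↔ ¬P) → ¬H = F → F = T
Hence Statement 1 is true.

Statement 2: This is (¬V → M) → (¬P → D).

¬V = ¬T = F
¬V → M = F → F = T
¬P = ¬F = T
¬P → D = T → F = F
(¬V → M) → (¬P → D) = T → F = F
Thus Statement 2 is false.

Statement 3: Formalization: P ∧ (D ∧ (V ↔ M))

V ↔ M = T ↔ F = F
D ∧ (V ↔ M) = F ∧ F = F
P ∧ (D ∧ (V ↔ M)) = F ∧ F = F
Thus Statement 3 is false.

1 of the 3 statements is true.

1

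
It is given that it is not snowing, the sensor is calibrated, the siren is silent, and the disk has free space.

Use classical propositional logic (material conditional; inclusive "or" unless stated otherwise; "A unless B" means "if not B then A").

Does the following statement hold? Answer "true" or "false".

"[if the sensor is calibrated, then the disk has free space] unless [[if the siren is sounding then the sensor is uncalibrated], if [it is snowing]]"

Let Q = "the sensor is calibrated" (T), S = "the disk is full" (F), P = "it is snowing" (F), R = "the siren is sounding" (F).
Parsed as (Q -> ~S) | (P -> (R -> ~Q))

~S = ~F = T
Q -> ~S = T -> T = T
~Q = ~T = F
R -> ~Q = F -> F = T
P -> (R -> ~Q) = F -> T = T
(Q -> ~S) | (P -> (R -> ~Q)) = T | T = T

true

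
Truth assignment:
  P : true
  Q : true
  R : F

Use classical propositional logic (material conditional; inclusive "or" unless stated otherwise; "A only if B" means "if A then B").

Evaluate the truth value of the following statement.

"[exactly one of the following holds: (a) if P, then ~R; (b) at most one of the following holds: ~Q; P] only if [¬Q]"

True.

This is ((P -> not R) xor (not Q nand P)) -> not Q.

not R = not False = True
P -> not R = True -> True = True
not Q = not True = False
not Q nand P = False nand True = True
(P -> not R) xor (not Q nand P) = True xor True = False
not Q = not True = False
((P -> not R) xor (not Q nand P)) -> not Q = False -> False = True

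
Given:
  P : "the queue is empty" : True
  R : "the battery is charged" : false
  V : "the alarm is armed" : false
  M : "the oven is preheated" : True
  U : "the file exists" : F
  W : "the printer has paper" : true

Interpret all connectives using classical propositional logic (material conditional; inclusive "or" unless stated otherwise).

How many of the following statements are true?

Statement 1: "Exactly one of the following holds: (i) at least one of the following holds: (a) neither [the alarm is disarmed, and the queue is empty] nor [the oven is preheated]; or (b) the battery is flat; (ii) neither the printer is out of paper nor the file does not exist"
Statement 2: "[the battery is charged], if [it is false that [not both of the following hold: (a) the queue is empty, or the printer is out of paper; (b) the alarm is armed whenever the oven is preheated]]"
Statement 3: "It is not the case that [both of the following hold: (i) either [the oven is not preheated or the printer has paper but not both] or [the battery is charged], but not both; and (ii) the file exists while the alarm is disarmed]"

Statement 1: This is (((not V and P) nor M) or not R) xor (not W nor not U).

not V = not False = True
not V and P = True and True = True
(not V and P) nor M = True nor True = False
not R = not False = True
((not V and P) nor M) or not R = False or True = True
not W = not True = False
not U = not False = True
not W nor not U = False nor True = False
(((not V and P) nor M) or not R) xor (not W nor not U) = True xor False = True
So Statement 1 is true.

Statement 2: Formalization: not ((P or not W) nand (M -> V)) -> R

not W = not True = False
P or not W = True or False = True
M -> V = True -> False = False
(P or not W) nand (M -> V) = True nand False = True
not ((P or not W) nand (M -> V)) = not True = False
not ((P or not W) nand (M -> V)) -> R = False -> False = True
So Statement 2 is true.

Statement 3: Parsed as not (((not M xor W) xor R) and (U and not V))

not M = not True = False
not M xor W = False xor True = True
(not M xor W) xor R = True xor False = True
not V = not False = True
U and not V = False and True = False
((not M xor W) xor R) and (U and not V) = True and False = False
not (((not M xor W) xor R) and (U and not V)) = not False = True
Hence Statement 3 is true.

3 of the 3 statements are true.

3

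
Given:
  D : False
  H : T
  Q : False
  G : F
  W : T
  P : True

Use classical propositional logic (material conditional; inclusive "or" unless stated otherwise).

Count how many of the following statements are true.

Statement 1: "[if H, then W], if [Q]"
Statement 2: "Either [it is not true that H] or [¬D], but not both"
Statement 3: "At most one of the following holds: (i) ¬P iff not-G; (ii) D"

3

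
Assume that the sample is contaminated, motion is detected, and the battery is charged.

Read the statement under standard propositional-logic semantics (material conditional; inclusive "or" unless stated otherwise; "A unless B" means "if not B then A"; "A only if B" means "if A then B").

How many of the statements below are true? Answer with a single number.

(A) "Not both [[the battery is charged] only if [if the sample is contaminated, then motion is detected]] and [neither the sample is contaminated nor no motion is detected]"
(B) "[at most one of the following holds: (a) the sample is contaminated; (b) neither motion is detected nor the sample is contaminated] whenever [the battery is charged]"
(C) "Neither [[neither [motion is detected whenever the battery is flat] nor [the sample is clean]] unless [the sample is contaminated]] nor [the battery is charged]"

Let H = "the battery is charged" (True), P = "the sample is contaminated" (True), M = "motion is detected" (True).

(A): Parsed as (H -> (P -> M)) nand (P nor not M)

P -> M = True -> True = True
H -> (P -> M) = True -> True = True
not M = not True = False
P nor not M = True nor False = False
(H -> (P -> M)) nand (P nor not M) = True nand False = True
Thus (A) is true.

(B): Parsed as H -> (P nand (M nor P))

M nor P = True nor True = False
P nand (M nor P) = True nand False = True
H -> (P nand (M nor P)) = True -> True = True
So (B) is true.

(C): Parsed as (((not H -> M) nor not P) or P) nor H

not H = not True = False
not H -> M = False -> True = True
not P = not True = False
(not H -> M) nor not P = True nor False = False
((not H -> M) nor not P) or P = False or True = True
(((not H -> M) nor not P) or P) nor H = True nor True = False
So (C) is false.

Count: 2.

2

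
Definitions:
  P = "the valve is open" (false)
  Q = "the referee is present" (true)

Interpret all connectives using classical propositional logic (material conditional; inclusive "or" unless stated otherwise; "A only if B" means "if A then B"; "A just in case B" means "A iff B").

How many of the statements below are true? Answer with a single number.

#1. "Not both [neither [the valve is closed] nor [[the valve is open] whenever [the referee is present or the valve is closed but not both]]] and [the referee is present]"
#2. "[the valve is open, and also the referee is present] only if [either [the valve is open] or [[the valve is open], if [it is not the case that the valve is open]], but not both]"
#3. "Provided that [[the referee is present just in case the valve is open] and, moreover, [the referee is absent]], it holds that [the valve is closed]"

#1: Formalization: (~P nor ((Q xor ~P) -> P)) nand Q

~P = ~F = T
~P = ~F = T
Q xor ~P = T xor T = F
(Q xor ~P) -> P = F -> F = T
~P nor ((Q xor ~P) -> P) = T nor T = F
(~P nor ((Q xor ~P) -> P)) nand Q = F nand T = T
Hence #1 is true.

#2: Formalization: (P & Q) -> (P xor (~P -> P))

P & Q = F & T = F
~P = ~F = T
~P -> P = T -> F = F
P xor (~P -> P) = F xor F = F
(P & Q) -> (P xor (~P -> P)) = F -> F = T
So #2 is true.

#3: Formalization: ((Q <-> P) & ~Q) -> ~P

Q <-> P = T <-> F = F
~Q = ~T = F
(Q <-> P) & ~Q = F & F = F
~P = ~F = T
((Q <-> P) & ~Q) -> ~P = F -> T = T
So #3 is true.

3 of the 3 statements are true.

3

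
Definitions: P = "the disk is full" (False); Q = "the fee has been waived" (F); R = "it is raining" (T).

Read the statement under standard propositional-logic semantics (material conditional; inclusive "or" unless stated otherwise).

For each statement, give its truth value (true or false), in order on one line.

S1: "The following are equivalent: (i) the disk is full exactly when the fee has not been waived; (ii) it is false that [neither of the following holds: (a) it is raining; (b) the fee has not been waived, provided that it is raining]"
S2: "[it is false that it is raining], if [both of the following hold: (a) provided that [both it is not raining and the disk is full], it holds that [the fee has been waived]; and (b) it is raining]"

S1 False, S2 False

S1: Formalization: (P ↔ ¬Q) ↔ ¬(R ↓ (R → ¬Q))

¬Q = ¬F = T
P ↔ ¬Q = F ↔ T = F
¬Q = ¬F = T
R → ¬Q = T → T = T
R ↓ (R → ¬Q) = T ↓ T = F
¬(R ↓ (R → ¬Q)) = ¬F = T
(P ↔ ¬Q) ↔ ¬(R ↓ (R → ¬Q)) = F ↔ T = F
So S1 is false.

S2: In symbols: (((¬R ∧ P) → Q) ∧ R) → ¬R

¬R = ¬T = F
¬R ∧ P = F ∧ F = F
(¬R ∧ P) → Q = F → F = T
((¬R ∧ P) → Q) ∧ R = T ∧ T = T
¬R = ¬T = F
(((¬R ∧ P) → Q) ∧ R) → ¬R = T → F = F
Hence S2 is false.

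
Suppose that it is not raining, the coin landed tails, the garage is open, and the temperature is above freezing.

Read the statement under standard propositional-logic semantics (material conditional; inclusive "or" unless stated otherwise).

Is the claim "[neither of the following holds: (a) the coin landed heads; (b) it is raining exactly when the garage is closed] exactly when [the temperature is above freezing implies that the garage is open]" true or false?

The statement is false.

Let Q = "the coin landed heads" (False), P = "it is raining" (False), R = "the garage is closed" (False), S = "the temperature is below freezing" (False).
In symbols: (Q nor (P iff R)) iff (not S -> not R)

P iff R = False iff False = True
Q nor (P iff R) = False nor True = False
not S = not False = True
not R = not False = True
not S -> not R = True -> True = True
(Q nor (P iff R)) iff (not S -> not R) = False iff True = False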